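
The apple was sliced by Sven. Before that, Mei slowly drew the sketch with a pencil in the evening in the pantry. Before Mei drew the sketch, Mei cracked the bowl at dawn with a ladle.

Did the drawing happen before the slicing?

yes

The narrative orders the drawing before the slicing.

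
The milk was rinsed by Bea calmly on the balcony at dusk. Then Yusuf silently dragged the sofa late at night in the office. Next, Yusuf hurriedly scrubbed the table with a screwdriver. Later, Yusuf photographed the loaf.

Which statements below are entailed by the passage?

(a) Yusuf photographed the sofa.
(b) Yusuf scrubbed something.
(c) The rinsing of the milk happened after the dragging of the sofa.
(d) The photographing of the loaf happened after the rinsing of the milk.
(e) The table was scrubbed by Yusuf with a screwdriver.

(b), (d), (e)

(a) Not entailed — Yusuf photographed the loaf, not the sofa; the sofa belongs to the dragging event.
(b) Entailed — the original entails any weakening of itself; this just drops 'with a screwdriver', 'hurriedly' and generalizes the patient.
(c) Not entailed — the narrative places the rinsing before the dragging, not after.
(d) Entailed — the narrative places the rinsing before the photographing.
(e) Entailed — this follows by dropping conjuncts from the scrubbing event's description.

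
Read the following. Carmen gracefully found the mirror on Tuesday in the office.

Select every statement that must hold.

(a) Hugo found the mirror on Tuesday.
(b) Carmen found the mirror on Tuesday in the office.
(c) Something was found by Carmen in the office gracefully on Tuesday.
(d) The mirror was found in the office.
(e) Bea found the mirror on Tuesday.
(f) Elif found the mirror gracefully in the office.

(b), (c), (d)

(a) Not entailed — the passage has Carmen finding the mirror, not Hugo.
(b) Entailed — the original entails any weakening of itself; this just drops 'gracefully'.
(c) Entailed — generalizing the patient leaves a sub-description the original still satisfies.
(d) Entailed — every conjunct here is already in the original finding event.
(e) Not entailed — the passage has Carmen finding the mirror, not Bea.
(f) Not entailed — the passage has Carmen finding the mirror, not Elif.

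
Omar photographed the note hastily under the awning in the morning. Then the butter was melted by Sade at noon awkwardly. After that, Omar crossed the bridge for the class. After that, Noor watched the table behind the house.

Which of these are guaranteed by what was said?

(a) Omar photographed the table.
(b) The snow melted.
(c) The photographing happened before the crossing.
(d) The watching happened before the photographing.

(c)

(a) Not entailed — Omar photographed the note, not the table; the table belongs to the watching event.
(b) Not entailed — the butter is what melted, not the snow.
(c) Entailed — the narrative places the photographing before the crossing.
(d) Not entailed — the narrative places the photographing before the watching, not after.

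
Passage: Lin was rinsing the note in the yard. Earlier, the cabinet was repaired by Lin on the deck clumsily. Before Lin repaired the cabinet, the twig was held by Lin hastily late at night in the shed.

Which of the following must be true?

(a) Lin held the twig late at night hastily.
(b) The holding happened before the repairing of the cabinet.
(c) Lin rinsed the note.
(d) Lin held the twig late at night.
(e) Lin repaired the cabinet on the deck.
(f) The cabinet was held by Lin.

(a) Entailed — this follows by dropping conjuncts from the holding event's description.
(b) Entailed — the narrative places the holding before the repairing.
(c) Entailed — 'rinse' is an activity; 'was rinsing' entails that some rinsing happened, so 'rinsed' holds.
(d) Entailed — every conjunct here is already in the original holding event.
(e) Entailed — the original entails any weakening of itself; this just drops 'clumsily'.
(f) Not entailed — Lin held the twig, not the cabinet; the cabinet belongs to the repairing event.

(a), (b), (c), (d), (e)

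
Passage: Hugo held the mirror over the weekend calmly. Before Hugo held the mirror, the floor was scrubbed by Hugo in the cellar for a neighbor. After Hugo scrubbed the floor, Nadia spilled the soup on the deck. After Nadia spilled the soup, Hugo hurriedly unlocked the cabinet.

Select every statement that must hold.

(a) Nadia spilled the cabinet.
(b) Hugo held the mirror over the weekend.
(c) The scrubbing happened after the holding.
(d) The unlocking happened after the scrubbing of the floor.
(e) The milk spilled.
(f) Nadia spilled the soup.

(b), (d), (f)

(a) Not entailed — Nadia spilled the soup, not the cabinet; the cabinet belongs to the unlocking event.
(b) Entailed — the original entails any weakening of itself; this just drops 'calmly'.
(c) Not entailed — the narrative places the scrubbing before the holding, not after.
(d) Entailed — the narrative places the scrubbing before the unlocking.
(e) Not entailed — the soup is what spilled, not the milk.
(f) Entailed — every conjunct here is already in the original spilling event.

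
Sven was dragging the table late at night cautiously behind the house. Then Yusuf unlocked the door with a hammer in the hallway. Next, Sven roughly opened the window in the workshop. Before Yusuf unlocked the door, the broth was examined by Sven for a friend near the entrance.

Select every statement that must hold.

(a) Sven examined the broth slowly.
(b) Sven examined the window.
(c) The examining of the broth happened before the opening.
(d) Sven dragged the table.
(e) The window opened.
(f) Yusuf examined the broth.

(a) Not entailed — 'slowly' adds information not in the original event.
(b) Not entailed — Sven examined the broth, not the window; the window belongs to the opening event.
(c) Entailed — the narrative places the examining before the opening.
(d) Entailed — 'drag' is an activity; 'was dragging' entails that some dragging happened, so 'dragged' holds.
(e) Entailed — 'Sven opened the window' is causative; it entails the inchoative 'the window opened'.
(f) Not entailed — the passage has Sven examining the broth, not Yusuf.

(c), (d), (e)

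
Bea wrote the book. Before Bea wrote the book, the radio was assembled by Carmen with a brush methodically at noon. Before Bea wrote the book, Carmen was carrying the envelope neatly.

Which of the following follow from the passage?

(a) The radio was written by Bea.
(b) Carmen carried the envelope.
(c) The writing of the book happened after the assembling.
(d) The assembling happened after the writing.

(b), (c)

(a) Not entailed — Bea wrote the book, not the radio; the radio belongs to the assembling event.
(b) Entailed — 'carry' is an activity; 'was carrying' entails that some carrying happened, so 'carried' holds.
(c) Entailed — the narrative places the assembling before the writing.
(d) Not entailed — the narrative places the assembling before the writing, not after.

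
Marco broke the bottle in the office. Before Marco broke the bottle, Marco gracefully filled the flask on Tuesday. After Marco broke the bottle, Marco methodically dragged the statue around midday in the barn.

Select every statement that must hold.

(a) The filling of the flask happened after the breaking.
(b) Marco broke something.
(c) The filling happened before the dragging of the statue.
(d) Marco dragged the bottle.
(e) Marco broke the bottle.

(b), (c), (e)

(a) Not entailed — the narrative places the filling before the breaking, not after.
(b) Entailed — the original entails any weakening of itself; this just drops 'in the office' and generalizes the patient.
(c) Entailed — the narrative places the filling before the dragging.
(d) Not entailed — Marco dragged the statue, not the bottle; the bottle belongs to the breaking event.
(e) Entailed — this follows by dropping conjuncts from the breaking event's description.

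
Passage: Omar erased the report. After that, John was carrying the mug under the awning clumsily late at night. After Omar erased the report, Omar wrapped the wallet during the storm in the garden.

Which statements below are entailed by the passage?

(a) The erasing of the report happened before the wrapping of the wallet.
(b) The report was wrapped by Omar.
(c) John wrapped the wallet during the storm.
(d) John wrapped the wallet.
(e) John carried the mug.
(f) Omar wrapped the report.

(a) Entailed — the narrative places the erasing before the wrapping.
(b) Not entailed — Omar wrapped the wallet, not the report; the report belongs to the erasing event.
(c) Not entailed — the passage has Omar wrapping the wallet, not John.
(d) Not entailed — the passage has Omar wrapping the wallet, not John.
(e) Entailed — 'carry' is an activity; 'was carrying' entails that some carrying happened, so 'carried' holds.
(f) Not entailed — Omar wrapped the wallet, not the report; the report belongs to the erasing event.

(a), (e)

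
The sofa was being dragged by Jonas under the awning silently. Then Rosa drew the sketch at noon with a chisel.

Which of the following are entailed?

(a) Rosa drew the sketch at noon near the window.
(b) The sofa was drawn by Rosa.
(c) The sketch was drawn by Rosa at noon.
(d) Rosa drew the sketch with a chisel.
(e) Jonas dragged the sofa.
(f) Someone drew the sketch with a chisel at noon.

(c), (d), (e), (f)

(a) Not entailed — 'near the window' adds information not in the original event.
(b) Not entailed — Rosa drew the sketch, not the sofa; the sofa belongs to the dragging event.
(c) Entailed — this follows by dropping conjuncts from the drawing event's description.
(d) Entailed — this follows by dropping conjuncts from the drawing event's description.
(e) Entailed — 'drag' is an activity; 'was dragging' entails that some dragging happened, so 'dragged' holds.
(f) Entailed — this follows by dropping conjuncts from the drawing event's description.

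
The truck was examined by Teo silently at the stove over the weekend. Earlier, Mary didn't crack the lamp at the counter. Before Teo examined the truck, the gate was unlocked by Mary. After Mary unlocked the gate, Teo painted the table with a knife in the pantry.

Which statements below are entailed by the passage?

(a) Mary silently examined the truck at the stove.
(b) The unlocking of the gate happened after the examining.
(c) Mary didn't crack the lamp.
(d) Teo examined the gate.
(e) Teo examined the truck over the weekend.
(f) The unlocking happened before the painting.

(e), (f)

(a) Not entailed — the passage has Teo examining the truck, not Mary.
(b) Not entailed — the narrative places the unlocking before the examining, not after.
(c) Not entailed — dropping 'at the counter' under negation is not valid — the original leaves open that Mary cracked the lamp some other way.
(d) Not entailed — Teo examined the truck, not the gate; the gate belongs to the unlocking event.
(e) Entailed — dropping 'at the stove', 'silently' leaves a sub-description the original still satisfies.
(f) Entailed — the narrative places the unlocking before the painting.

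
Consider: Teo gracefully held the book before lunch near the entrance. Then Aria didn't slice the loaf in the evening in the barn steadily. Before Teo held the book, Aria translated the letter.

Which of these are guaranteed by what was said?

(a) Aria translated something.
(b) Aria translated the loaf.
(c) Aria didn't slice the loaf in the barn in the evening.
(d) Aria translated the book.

(a)

(a) Entailed — every conjunct here is already in the original translating event.
(b) Not entailed — Aria translated the letter, not the loaf; the loaf belongs to the slicing event.
(c) Not entailed — dropping 'steadily' under negation is not valid — the original leaves open that Aria sliced the loaf some other way.
(d) Not entailed — Aria translated the letter, not the book; the book belongs to the holding event.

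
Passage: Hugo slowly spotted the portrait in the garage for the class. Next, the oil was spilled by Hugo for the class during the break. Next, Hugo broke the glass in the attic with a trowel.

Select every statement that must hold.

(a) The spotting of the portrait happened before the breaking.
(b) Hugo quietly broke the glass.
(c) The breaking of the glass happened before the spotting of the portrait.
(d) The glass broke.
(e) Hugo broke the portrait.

(a) Entailed — the narrative places the spotting before the breaking.
(b) Not entailed — 'quietly' adds information not in the original event.
(c) Not entailed — the narrative places the spotting before the breaking, not after.
(d) Entailed — 'Hugo broke the glass' is causative; it entails the inchoative 'the glass broke'.
(e) Not entailed — Hugo broke the glass, not the portrait; the portrait belongs to the spotting event.

(a), (d)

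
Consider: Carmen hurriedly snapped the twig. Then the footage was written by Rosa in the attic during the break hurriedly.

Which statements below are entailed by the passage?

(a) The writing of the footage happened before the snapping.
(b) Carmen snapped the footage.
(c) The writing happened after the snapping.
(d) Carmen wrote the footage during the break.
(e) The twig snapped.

(a) Not entailed — the narrative places the snapping before the writing, not after.
(b) Not entailed — Carmen snapped the twig, not the footage; the footage belongs to the writing event.
(c) Entailed — the narrative places the snapping before the writing.
(d) Not entailed — the passage has Rosa writing the footage, not Carmen.
(e) Entailed — 'Carmen snapped the twig' is causative; it entails the inchoative 'the twig snapped'.

(c), (e)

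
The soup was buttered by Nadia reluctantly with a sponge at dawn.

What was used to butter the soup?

a sponge

'with a sponge' marks the instrument of the buttering event.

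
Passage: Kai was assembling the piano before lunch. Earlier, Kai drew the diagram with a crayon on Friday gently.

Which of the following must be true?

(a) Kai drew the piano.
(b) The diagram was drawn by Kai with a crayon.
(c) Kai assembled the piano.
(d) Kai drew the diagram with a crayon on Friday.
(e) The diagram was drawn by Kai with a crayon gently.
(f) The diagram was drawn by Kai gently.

(b), (d), (e), (f)

(a) Not entailed — Kai drew the diagram, not the piano; the piano belongs to the assembling event.
(b) Entailed — every conjunct here is already in the original drawing event.
(c) Not entailed — 'was assembling' is progressive on an accomplishment; it does not entail the completed 'assembled'.
(d) Entailed — dropping 'gently' leaves a sub-description the original still satisfies.
(e) Entailed — every conjunct here is already in the original drawing event.
(f) Entailed — every conjunct here is already in the original drawing event.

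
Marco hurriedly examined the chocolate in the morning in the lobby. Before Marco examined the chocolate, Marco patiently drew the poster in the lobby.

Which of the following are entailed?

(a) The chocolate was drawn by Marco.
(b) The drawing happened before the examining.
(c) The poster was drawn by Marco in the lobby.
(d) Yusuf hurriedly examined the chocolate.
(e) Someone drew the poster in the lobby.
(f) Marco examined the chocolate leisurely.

(b), (c), (e)

(a) Not entailed — Marco drew the poster, not the chocolate; the chocolate belongs to the examining event.
(b) Entailed — the narrative places the drawing before the examining.
(c) Entailed — every conjunct here is already in the original drawing event.
(d) Not entailed — the passage has Marco examining the chocolate, not Yusuf.
(e) Entailed — this follows by dropping conjuncts from the drawing event's description.
(f) Not entailed — 'leisurely' adds a manner not in (and inconsistent with) the original.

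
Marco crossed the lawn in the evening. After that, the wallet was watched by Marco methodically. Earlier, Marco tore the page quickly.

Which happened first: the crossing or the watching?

The connectives place the crossing before the watching.

the crossing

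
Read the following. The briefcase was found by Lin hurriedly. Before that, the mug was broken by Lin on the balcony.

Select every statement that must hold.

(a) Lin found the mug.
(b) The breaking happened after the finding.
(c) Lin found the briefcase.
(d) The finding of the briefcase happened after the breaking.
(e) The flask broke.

(a) Not entailed — Lin found the briefcase, not the mug; the mug belongs to the breaking event.
(b) Not entailed — the narrative places the breaking before the finding, not after.
(c) Entailed — the original entails any weakening of itself; this just drops 'hurriedly'.
(d) Entailed — the narrative places the breaking before the finding.
(e) Not entailed — the mug is what broke, not the flask.

(c), (d)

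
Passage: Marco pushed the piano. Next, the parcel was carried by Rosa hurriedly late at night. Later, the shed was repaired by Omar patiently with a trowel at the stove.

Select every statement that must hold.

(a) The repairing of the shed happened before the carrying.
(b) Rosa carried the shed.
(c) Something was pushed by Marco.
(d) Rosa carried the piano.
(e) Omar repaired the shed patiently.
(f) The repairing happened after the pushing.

(a) Not entailed — the narrative places the carrying before the repairing, not after.
(b) Not entailed — Rosa carried the parcel, not the shed; the shed belongs to the repairing event.
(c) Entailed — this follows by dropping conjuncts from the pushing event's description.
(d) Not entailed — Rosa carried the parcel, not the piano; the piano belongs to the pushing event.
(e) Entailed — dropping 'with a trowel', 'at the stove' leaves a sub-description the original still satisfies.
(f) Entailed — the narrative places the pushing before the repairing.

(c), (e), (f)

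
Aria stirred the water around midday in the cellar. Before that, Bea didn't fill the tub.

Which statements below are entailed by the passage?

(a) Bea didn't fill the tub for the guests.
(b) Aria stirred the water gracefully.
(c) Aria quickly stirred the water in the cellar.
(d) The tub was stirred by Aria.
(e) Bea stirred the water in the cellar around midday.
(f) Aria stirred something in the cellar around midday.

(a), (f)

(a) Entailed — under negation, adding a further restriction is entailed: if no such filling event occurred, none occurred for the guests either.
(b) Not entailed — 'gracefully' adds information not in the original event.
(c) Not entailed — 'quickly' adds information not in the original event.
(d) Not entailed — Aria stirred the water, not the tub; the tub belongs to the filling event.
(e) Not entailed — the passage has Aria stirring the water, not Bea.
(f) Entailed — generalizing the patient leaves a sub-description the original still satisfies.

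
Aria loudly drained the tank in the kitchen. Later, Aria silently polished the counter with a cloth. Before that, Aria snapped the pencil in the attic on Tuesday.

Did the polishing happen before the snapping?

The narrative orders the snapping before the polishing.

no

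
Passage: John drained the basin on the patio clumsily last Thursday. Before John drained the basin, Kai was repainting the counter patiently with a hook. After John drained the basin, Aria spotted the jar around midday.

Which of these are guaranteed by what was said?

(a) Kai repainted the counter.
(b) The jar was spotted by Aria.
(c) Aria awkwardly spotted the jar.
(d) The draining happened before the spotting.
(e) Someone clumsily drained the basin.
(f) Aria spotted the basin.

(a) Not entailed — 'was repainting' is progressive on an accomplishment; it does not entail the completed 'repainted'.
(b) Entailed — this follows by dropping conjuncts from the spotting event's description.
(c) Not entailed — 'awkwardly' adds information not in the original event.
(d) Entailed — the narrative places the draining before the spotting.
(e) Entailed — dropping 'on the patio', 'last Thursday' and generalizing the agent leaves a sub-description the original still satisfies.
(f) Not entailed — Aria spotted the jar, not the basin; the basin belongs to the draining event.

(b), (d), (e)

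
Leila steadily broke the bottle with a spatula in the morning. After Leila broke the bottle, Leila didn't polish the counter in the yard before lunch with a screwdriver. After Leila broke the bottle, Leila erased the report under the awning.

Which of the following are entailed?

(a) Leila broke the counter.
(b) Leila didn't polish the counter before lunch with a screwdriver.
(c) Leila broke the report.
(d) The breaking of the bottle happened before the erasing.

(a) Not entailed — Leila broke the bottle, not the counter; the counter belongs to the polishing event.
(b) Not entailed — dropping 'in the yard' under negation is not valid — the original leaves open that Leila polished the counter some other way.
(c) Not entailed — Leila broke the bottle, not the report; the report belongs to the erasing event.
(d) Entailed — the narrative places the breaking before the erasing.

(d)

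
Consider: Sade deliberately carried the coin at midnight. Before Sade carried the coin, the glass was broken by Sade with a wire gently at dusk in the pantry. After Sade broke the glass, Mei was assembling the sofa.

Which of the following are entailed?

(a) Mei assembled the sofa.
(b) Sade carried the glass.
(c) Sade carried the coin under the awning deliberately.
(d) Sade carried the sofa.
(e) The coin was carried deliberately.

(e)

(a) Not entailed — 'was assembling' is progressive on an accomplishment; it does not entail the completed 'assembled'.
(b) Not entailed — Sade carried the coin, not the glass; the glass belongs to the breaking event.
(c) Not entailed — 'under the awning' adds information not in the original event.
(d) Not entailed — Sade carried the coin, not the sofa; the sofa belongs to the assembling event.
(e) Entailed — dropping 'at midnight' and generalizing the agent leaves a sub-description the original still satisfies.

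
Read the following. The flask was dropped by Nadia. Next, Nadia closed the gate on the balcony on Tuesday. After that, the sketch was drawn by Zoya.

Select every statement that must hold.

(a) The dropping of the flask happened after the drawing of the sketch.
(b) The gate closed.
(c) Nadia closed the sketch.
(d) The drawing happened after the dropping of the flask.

(a) Not entailed — the narrative places the dropping before the drawing, not after.
(b) Entailed — 'Nadia closed the gate' is causative; it entails the inchoative 'the gate closed'.
(c) Not entailed — Nadia closed the gate, not the sketch; the sketch belongs to the drawing event.
(d) Entailed — the narrative places the dropping before the drawing.

(b), (d)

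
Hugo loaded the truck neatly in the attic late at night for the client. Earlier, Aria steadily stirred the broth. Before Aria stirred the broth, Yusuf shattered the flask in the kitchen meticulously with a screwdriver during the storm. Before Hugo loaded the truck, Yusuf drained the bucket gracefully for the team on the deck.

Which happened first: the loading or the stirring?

the stirring

The connectives place the stirring before the loading.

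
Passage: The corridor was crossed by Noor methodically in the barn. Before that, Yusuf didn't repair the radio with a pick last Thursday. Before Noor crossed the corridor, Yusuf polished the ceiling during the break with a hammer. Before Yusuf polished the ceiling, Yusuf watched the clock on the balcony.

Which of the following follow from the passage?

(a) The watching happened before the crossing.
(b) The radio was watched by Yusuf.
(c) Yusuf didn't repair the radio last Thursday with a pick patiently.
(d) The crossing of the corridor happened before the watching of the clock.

(a), (c)

(a) Entailed — the narrative places the watching before the crossing.
(b) Not entailed — Yusuf watched the clock, not the radio; the radio belongs to the repairing event.
(c) Entailed — under negation, adding a further restriction is entailed: if no such repairing event occurred, none occurred patiently either.
(d) Not entailed — the narrative places the watching before the crossing, not after.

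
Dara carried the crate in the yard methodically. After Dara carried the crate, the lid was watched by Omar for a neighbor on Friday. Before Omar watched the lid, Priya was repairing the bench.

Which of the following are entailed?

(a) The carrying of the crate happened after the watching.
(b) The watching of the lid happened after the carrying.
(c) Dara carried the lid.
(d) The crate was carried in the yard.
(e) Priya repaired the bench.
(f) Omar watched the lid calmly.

(a) Not entailed — the narrative places the carrying before the watching, not after.
(b) Entailed — the narrative places the carrying before the watching.
(c) Not entailed — Dara carried the crate, not the lid; the lid belongs to the watching event.
(d) Entailed — dropping 'methodically' and generalizing the agent leaves a sub-description the original still satisfies.
(e) Not entailed — 'was repairing' is progressive on an accomplishment; it does not entail the completed 'repaired'.
(f) Not entailed — 'calmly' adds information not in the original event.

(b), (d)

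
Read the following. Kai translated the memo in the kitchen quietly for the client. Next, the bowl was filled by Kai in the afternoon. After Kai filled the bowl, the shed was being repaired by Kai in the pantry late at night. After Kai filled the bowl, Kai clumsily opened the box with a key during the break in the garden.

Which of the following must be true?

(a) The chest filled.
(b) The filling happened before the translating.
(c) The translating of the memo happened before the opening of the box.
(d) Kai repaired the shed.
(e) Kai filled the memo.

(a) Not entailed — the bowl is what filled, not the chest.
(b) Not entailed — the narrative places the translating before the filling, not after.
(c) Entailed — the narrative places the translating before the opening.
(d) Not entailed — 'was repairing' is progressive on an accomplishment; it does not entail the completed 'repaired'.
(e) Not entailed — Kai filled the bowl, not the memo; the memo belongs to the translating event.

(c)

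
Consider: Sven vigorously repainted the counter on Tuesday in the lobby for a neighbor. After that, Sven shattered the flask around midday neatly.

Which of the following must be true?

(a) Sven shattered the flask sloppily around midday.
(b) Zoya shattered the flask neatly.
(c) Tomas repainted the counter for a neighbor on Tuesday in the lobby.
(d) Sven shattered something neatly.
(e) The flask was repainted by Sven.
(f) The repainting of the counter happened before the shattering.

(d), (f)

(a) Not entailed — 'sloppily' adds a manner not in (and inconsistent with) the original.
(b) Not entailed — the passage has Sven shattering the flask, not Zoya.
(c) Not entailed — the passage has Sven repainting the counter, not Tomas.
(d) Entailed — this follows by dropping conjuncts from the shattering event's description.
(e) Not entailed — Sven repainted the counter, not the flask; the flask belongs to the shattering event.
(f) Entailed — the narrative places the repainting before the shattering.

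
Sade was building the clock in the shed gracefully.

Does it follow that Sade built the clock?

no

'was building' is progressive; for an accomplishment like 'build the clock', it doesn't entail completion.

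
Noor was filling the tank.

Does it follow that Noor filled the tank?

no

'was filling' is progressive; for an accomplishment like 'fill the tank', it doesn't entail completion.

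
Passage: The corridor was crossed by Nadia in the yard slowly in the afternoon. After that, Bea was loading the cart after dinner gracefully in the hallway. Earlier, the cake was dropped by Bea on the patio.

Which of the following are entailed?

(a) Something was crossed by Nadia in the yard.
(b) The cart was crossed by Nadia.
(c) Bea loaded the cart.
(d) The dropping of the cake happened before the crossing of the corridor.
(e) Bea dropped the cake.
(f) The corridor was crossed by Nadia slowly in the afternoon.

(a), (e), (f)

(a) Entailed — every conjunct here is already in the original crossing event.
(b) Not entailed — Nadia crossed the corridor, not the cart; the cart belongs to the loading event.
(c) Not entailed — 'was loading' is progressive on an accomplishment; it does not entail the completed 'loaded'.
(d) Not entailed — the narrative doesn't order the dropping relative to the crossing.
(e) Entailed — dropping 'on the patio' leaves a sub-description the original still satisfies.
(f) Entailed — this follows by dropping conjuncts from the crossing event's description.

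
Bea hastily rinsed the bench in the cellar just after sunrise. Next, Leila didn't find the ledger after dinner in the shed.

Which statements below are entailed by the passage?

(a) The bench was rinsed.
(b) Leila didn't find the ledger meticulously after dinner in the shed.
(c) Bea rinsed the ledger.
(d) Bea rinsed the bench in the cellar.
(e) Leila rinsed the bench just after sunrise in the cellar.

(a), (b), (d)

(a) Entailed — dropping 'hastily', 'just after sunrise', 'in the cellar' and generalizing the agent leaves a sub-description the original still satisfies.
(b) Entailed — under negation, adding a further restriction is entailed: if no such finding event occurred, none occurred meticulously either.
(c) Not entailed — Bea rinsed the bench, not the ledger; the ledger belongs to the finding event.
(d) Entailed — this follows by dropping conjuncts from the rinsing event's description.
(e) Not entailed — the passage has Bea rinsing the bench, not Leila.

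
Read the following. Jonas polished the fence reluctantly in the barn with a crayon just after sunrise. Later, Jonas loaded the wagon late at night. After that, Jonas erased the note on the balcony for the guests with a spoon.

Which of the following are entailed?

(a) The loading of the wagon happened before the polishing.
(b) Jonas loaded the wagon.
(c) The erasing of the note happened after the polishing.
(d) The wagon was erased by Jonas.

(a) Not entailed — the narrative places the polishing before the loading, not after.
(b) Entailed — the original entails any weakening of itself; this just drops 'late at night'.
(c) Entailed — the narrative places the polishing before the erasing.
(d) Not entailed — Jonas erased the note, not the wagon; the wagon belongs to the loading event.

(b), (c)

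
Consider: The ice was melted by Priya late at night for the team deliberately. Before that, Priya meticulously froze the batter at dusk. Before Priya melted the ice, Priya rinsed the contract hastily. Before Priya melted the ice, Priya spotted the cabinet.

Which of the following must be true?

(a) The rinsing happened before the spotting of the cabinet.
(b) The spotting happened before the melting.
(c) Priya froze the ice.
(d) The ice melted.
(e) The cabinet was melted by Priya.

(a) Not entailed — the narrative doesn't order the rinsing relative to the spotting.
(b) Entailed — the narrative places the spotting before the melting.
(c) Not entailed — Priya froze the batter, not the ice; the ice belongs to the melting event.
(d) Entailed — 'Priya melted the ice' is causative; it entails the inchoative 'the ice melted'.
(e) Not entailed — Priya melted the ice, not the cabinet; the cabinet belongs to the spotting event.

(b), (d)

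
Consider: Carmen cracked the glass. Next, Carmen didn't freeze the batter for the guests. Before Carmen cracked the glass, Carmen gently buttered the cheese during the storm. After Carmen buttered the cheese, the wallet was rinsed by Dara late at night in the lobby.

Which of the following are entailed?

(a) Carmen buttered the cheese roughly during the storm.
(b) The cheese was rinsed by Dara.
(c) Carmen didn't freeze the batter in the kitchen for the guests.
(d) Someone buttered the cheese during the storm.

(a) Not entailed — 'roughly' adds a manner not in (and inconsistent with) the original.
(b) Not entailed — Dara rinsed the wallet, not the cheese; the cheese belongs to the buttering event.
(c) Entailed — under negation, adding a further restriction is entailed: if no such freezing event occurred, none occurred in the kitchen either.
(d) Entailed — this follows by dropping conjuncts from the buttering event's description.

(c), (d)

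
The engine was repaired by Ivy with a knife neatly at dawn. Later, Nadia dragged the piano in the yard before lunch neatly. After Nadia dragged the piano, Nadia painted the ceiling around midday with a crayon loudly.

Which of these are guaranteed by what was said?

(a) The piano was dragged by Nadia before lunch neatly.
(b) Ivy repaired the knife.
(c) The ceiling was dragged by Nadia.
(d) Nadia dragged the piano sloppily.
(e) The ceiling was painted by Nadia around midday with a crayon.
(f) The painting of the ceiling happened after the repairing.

(a), (e), (f)

(a) Entailed — every conjunct here is already in the original dragging event.
(b) Not entailed — the knife is the instrument, not what was repaired.
(c) Not entailed — Nadia dragged the piano, not the ceiling; the ceiling belongs to the painting event.
(d) Not entailed — 'sloppily' adds a manner not in (and inconsistent with) the original.
(e) Entailed — every conjunct here is already in the original painting event.
(f) Entailed — the narrative places the repairing before the painting.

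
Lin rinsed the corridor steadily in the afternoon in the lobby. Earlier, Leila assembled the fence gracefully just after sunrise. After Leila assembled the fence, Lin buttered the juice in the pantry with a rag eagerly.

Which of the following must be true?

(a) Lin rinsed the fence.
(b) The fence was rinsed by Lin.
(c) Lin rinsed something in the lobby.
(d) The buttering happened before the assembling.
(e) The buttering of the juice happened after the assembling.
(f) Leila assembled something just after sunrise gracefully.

(c), (e), (f)

(a) Not entailed — Lin rinsed the corridor, not the fence; the fence belongs to the assembling event.
(b) Not entailed — Lin rinsed the corridor, not the fence; the fence belongs to the assembling event.
(c) Entailed — this follows by dropping conjuncts from the rinsing event's description.
(d) Not entailed — the narrative places the assembling before the buttering, not after.
(e) Entailed — the narrative places the assembling before the buttering.
(f) Entailed — this follows by dropping conjuncts from the assembling event's description.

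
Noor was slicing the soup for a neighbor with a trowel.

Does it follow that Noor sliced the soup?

'was slicing' is progressive; for an accomplishment like 'slice the soup', it doesn't entail completion.

no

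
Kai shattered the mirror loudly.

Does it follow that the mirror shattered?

yes

'Kai shattered the mirror' is the causative; it entails the inchoative 'the mirror shattered'.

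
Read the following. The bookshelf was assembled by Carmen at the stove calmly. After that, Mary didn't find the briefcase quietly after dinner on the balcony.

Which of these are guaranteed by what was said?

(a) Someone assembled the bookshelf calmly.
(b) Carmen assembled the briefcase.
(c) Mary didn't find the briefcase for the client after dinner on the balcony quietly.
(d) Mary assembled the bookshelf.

(a) Entailed — the original entails any weakening of itself; this just drops 'at the stove' and generalizes the agent.
(b) Not entailed — Carmen assembled the bookshelf, not the briefcase; the briefcase belongs to the finding event.
(c) Entailed — under negation, adding a further restriction is entailed: if no such finding event occurred, none occurred for the client either.
(d) Not entailed — the passage has Carmen assembling the bookshelf, not Mary.

(a), (c)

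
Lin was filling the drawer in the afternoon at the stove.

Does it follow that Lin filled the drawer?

no

'was filling' is progressive; for an accomplishment like 'fill the drawer', it doesn't entail completion.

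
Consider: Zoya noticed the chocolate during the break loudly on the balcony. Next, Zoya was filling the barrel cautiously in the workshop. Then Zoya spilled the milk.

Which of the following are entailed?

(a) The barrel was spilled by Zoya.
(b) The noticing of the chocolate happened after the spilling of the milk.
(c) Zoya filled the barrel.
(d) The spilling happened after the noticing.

(d)

(a) Not entailed — Zoya spilled the milk, not the barrel; the barrel belongs to the filling event.
(b) Not entailed — the narrative places the noticing before the spilling, not after.
(c) Not entailed — 'was filling' is progressive on an accomplishment; it does not entail the completed 'filled'.
(d) Entailed — the narrative places the noticing before the spilling.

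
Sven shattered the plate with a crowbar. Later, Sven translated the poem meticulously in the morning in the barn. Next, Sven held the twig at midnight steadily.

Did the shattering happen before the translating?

yes

The narrative orders the shattering before the translating.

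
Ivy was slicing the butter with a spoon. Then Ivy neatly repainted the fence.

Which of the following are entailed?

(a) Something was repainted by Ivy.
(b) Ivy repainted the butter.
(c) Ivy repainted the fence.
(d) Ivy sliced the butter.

(a), (c)

(a) Entailed — this follows by dropping conjuncts from the repainting event's description.
(b) Not entailed — Ivy repainted the fence, not the butter; the butter belongs to the slicing event.
(c) Entailed — dropping 'neatly' leaves a sub-description the original still satisfies.
(d) Not entailed — 'was slicing' is progressive on an accomplishment; it does not entail the completed 'sliced'.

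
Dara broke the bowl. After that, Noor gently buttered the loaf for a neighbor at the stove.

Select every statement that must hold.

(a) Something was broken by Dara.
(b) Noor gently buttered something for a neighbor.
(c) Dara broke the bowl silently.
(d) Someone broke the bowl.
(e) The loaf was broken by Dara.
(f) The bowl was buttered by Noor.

(a), (b), (d)

(a) Entailed — this follows by dropping conjuncts from the breaking event's description.
(b) Entailed — the original entails any weakening of itself; this just drops 'at the stove' and generalizes the patient.
(c) Not entailed — 'silently' adds information not in the original event.
(d) Entailed — this follows by dropping conjuncts from the breaking event's description.
(e) Not entailed — Dara broke the bowl, not the loaf; the loaf belongs to the buttering event.
(f) Not entailed — Noor buttered the loaf, not the bowl; the bowl belongs to the breaking event.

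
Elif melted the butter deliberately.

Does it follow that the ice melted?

no

Nothing is said about any ice; only the butter is affected.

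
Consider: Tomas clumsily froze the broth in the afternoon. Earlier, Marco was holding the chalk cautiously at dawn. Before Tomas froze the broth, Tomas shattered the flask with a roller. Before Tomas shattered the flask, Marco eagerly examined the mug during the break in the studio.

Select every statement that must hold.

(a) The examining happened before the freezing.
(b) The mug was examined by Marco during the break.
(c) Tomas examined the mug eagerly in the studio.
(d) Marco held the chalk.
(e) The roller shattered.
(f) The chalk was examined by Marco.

(a), (b), (d)

(a) Entailed — the narrative places the examining before the freezing.
(b) Entailed — the original entails any weakening of itself; this just drops 'eagerly', 'in the studio'.
(c) Not entailed — the passage has Marco examining the mug, not Tomas.
(d) Entailed — 'hold' is an activity; 'was holding' entails that some holding happened, so 'held' holds.
(e) Not entailed — the flask is what shattered, not the roller.
(f) Not entailed — Marco examined the mug, not the chalk; the chalk belongs to the holding event.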